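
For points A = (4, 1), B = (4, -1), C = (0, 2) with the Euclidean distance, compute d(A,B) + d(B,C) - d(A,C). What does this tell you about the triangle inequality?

d(A,B) = √(0² + 2²) = √4 = 2, d(B,C) = √(4² + 3²) = √25 = 5, d(A,C) = √(4² + 1²) = √17 ≈ 4.1231.
d(A,B) + d(B,C) - d(A,C) = 2 + 5 - 4.1231 = 7 - 4.1231 = 2.8769 (to 4 decimal places). This is ≥ 0, so the triangle inequality holds for these points.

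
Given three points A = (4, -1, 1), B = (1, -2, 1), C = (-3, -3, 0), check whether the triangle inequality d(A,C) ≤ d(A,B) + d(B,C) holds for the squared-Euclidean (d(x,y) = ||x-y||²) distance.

d(A,B) = 3² + 1² + 0² = 10, d(B,C) = 4² + 1² + 1² = 18, d(A,C) = 7² + 2² + 1² = 54.
d(A,C) = 54 > 10 + 18 = 28. Triangle inequality is VIOLATED. (Squared-Euclidean is not a metric — this is a counterexample.)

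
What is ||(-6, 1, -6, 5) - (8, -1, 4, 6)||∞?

max(|x_i - y_i|) = max(|-6 - 8|, |1 - (-1)|, |-6 - 4|, |5 - 6|) = max(14, 2, 10, 1) = 14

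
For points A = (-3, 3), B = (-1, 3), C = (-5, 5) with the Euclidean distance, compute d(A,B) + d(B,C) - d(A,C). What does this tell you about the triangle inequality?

d(A,B) = √(2² + 0²) = √4 = 2, d(B,C) = √(4² + 2²) = √20 ≈ 4.4721, d(A,C) = √(2² + 2²) = √8 ≈ 2.8284.
d(A,B) + d(B,C) - d(A,C) = 2 + 4.4721 - 2.8284 = 6.4721 - 2.8284 = 3.6437 (to 4 decimal places). This is ≥ 0, so the triangle inequality holds for these points.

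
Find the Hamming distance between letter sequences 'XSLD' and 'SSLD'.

Differing positions: 1. Hamming distance = 1.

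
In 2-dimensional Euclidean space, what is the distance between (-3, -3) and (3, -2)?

√(Σ(x_i - y_i)²) = √((-3 - 3)² + (-3 - (-2))²)
= √((-6)² + (-1)²) = √(36 + 1) = √37 ≈ 6.0828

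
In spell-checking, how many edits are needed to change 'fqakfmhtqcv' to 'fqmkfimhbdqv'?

Let D[i][j] be the edit distance between the first i characters of 'fqakfmhtqcv' and the first j characters of 'fqmkfimhbdqv', with D[i][0] = i, D[0][j] = j, and D[i][j] = D[i-1][j-1] if the characters match, else 1 + min(D[i-1][j], D[i][j-1], D[i-1][j-1]). Filling the table (rows: prefixes of 'fqakfmhtqcv', columns: prefixes of 'fqmkfimhbdqv'):
     ε  f  q  m  k  f  i  m  h  b  d  q  v
  ε  0  1  2  3  4  5  6  7  8  9 10 11 12
  f  1  0  1  2  3  4  5  6  7  8  9 10 11
  q  2  1  0  1  2  3  4  5  6  7  8  9 10
  a  3  2  1  1  2  3  4  5  6  7  8  9 10
  k  4  3  2  2  1  2  3  4  5  6  7  8  9
  f  5  4  3  3  2  1  2  3  4  5  6  7  8
  m  6  5  4  3  3  2  2  2  3  4  5  6  7
  h  7  6  5  4  4  3  3  3  2  3  4  5  6
  t  8  7  6  5  5  4  4  4  3  3  4  5  6
  q  9  8  7  6  6  5  5  5  4  4  4  4  5
  c 10  9  8  7  7  6  6  6  5  5  5  5  5
  v 11 10  9  8  8  7  7  7  6  6  6  6  5
The bottom-right entry gives D[11][12] = 5, so no sequence of fewer than 5 edits works. Backtracking through the table gives one optimal edit sequence (5 edits):
  fqakfmhtqcv → fqmkfmhtqcv (sub a→m @3)
  fqmkfmhtqcv → fqmkfimhtqcv (ins i @6)
  fqmkfimhtqcv → fqmkfimhbqcv (sub t→b @9)
  fqmkfimhbqcv → fqmkfimhbdcv (sub q→d @10)
  fqmkfimhbdcv → fqmkfimhbdqv (sub c→q @11)
Edit distance = 5.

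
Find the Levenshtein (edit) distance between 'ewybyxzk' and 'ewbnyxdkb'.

Let D[i][j] be the edit distance between the first i characters of 'ewybyxzk' and the first j characters of 'ewbnyxdkb', with D[i][0] = i, D[0][j] = j, and D[i][j] = D[i-1][j-1] if the characters match, else 1 + min(D[i-1][j], D[i][j-1], D[i-1][j-1]). Filling the table (rows: prefixes of 'ewybyxzk', columns: prefixes of 'ewbnyxdkb'):
     ε  e  w  b  n  y  x  d  k  b
  ε  0  1  2  3  4  5  6  7  8  9
  e  1  0  1  2  3  4  5  6  7  8
  w  2  1  0  1  2  3  4  5  6  7
  y  3  2  1  1  2  2  3  4  5  6
  b  4  3  2  1  2  3  3  4  5  5
  y  5  4  3  2  2  2  3  4  5  6
  x  6  5  4  3  3  3  2  3  4  5
  z  7  6  5  4  4  4  3  3  4  5
  k  8  7  6  5  5  5  4  4  3  4
The bottom-right entry gives D[8][9] = 4, so no sequence of fewer than 4 edits works. Backtracking through the table gives one optimal edit sequence (4 edits):
  ewybyxzk → ewbbyxzk (sub y→b @3)
  ewbbyxzk → ewbnyxzk (sub b→n @4)
  ewbnyxzk → ewbnyxdk (sub z→d @7)
  ewbnyxdk → ewbnyxdkb (ins b @9)
Edit distance = 4.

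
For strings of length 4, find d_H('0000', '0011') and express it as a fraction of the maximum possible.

Differing positions: 3, 4. Hamming distance = 2. The maximum possible Hamming distance for length-4 strings is 4, so d_H/4 = 2/4 = 0.5.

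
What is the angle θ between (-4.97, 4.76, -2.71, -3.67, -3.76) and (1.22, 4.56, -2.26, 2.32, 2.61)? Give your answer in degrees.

With u = (-4.97, 4.76, -2.71, -3.67, -3.76), v = (1.22, 4.56, -2.26, 2.32, 2.61):
u·v = (-4.97)·1.22 + 4.76·4.56 + (-2.71)·(-2.26) + (-3.67)·2.32 + (-3.76)·2.61 = (-6.0634) + 21.7056 + 6.1246 + (-8.5144) + (-9.8136) = 3.4388.
|u| = √((-4.97)² + 4.76² + (-2.71)² + (-3.67)² + (-3.76)²) = √(24.7009 + 22.6576 + 7.3441 + 13.4689 + 14.1376) = √82.3091, |v| = √(1.22² + 4.56² + (-2.26)² + 2.32² + 2.61²) = √(1.4884 + 20.7936 + 5.1076 + 5.3824 + 6.8121) = √39.5841.
cos θ = (u·v)/(|u||v|) = 3.4388/(√82.3091·√39.5841) ≈ 0.060245
θ = arccos(0.060245) ≈ 86.55°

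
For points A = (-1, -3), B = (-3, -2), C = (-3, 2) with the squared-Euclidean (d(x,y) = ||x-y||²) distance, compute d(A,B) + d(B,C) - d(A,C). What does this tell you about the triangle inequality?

d(A,B) = 2² + 1² = 5, d(B,C) = 0² + 4² = 16, d(A,C) = 2² + 5² = 29.
d(A,B) + d(B,C) - d(A,C) = 5 + 16 - 29 = 21 - 29 = -8. This is < 0, so the triangle inequality FAILS for these points (squared-Euclidean is not a metric).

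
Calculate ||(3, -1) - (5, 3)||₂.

√(Σ(x_i - y_i)²) = √((3 - 5)² + (-1 - 3)²)
= √((-2)² + (-4)²) = √(4 + 16) = √20 ≈ 4.4721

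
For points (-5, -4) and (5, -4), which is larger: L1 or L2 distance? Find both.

L1 = |-5 - 5| + |-4 - (-4)| = 10 + 0 = 10
L2 = √(10² + 0²) = √100 = 10
L1 ≥ L2 always (equality iff movement is along one axis); L1 = L2 here (movement is along a single axis).
Ratio L1/L2 = 10/10 = 1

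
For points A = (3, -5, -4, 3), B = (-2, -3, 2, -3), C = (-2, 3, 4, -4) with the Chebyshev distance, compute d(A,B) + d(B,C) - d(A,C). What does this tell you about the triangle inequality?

d(A,B) = max(5, 2, 6, 6) = 6, d(B,C) = max(0, 6, 2, 1) = 6, d(A,C) = max(5, 8, 8, 7) = 8.
d(A,B) + d(B,C) - d(A,C) = 6 + 6 - 8 = 12 - 8 = 4. This is ≥ 0, so the triangle inequality holds for these points.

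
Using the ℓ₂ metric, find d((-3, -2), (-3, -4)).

√(Σ(x_i - y_i)²) = √((-3 - (-3))² + (-2 - (-4))²)
= √(0² + 2²) = √(0 + 4) = √4 = 2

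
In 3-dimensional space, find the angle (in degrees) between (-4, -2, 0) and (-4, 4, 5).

With u = (-4, -2, 0), v = (-4, 4, 5):
u·v = (-4)·(-4) + (-2)·4 + 0·5 = 16 + (-8) + 0 = 8.
|u| = √((-4)² + (-2)² + 0²) = √20, |v| = √((-4)² + 4² + 5²) = √57, so |u||v| = √(20·57) = √1140.
cos θ = (u·v)/(|u||v|) = 8/√1140 ≈ 0.23694
θ = arccos(0.23694) ≈ 76.29°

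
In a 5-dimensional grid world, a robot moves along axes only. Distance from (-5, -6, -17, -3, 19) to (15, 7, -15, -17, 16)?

Σ|x_i - y_i| = |-5 - 15| + |-6 - 7| + |-17 - (-15)| + |-3 - (-17)| + |19 - 16| = 20 + 13 + 2 + 14 + 3 = 52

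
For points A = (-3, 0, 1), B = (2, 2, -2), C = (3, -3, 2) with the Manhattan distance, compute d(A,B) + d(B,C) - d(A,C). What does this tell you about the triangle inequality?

d(A,B) = 5 + 2 + 3 = 10, d(B,C) = 1 + 5 + 4 = 10, d(A,C) = 6 + 3 + 1 = 10.
d(A,B) + d(B,C) - d(A,C) = 10 + 10 - 10 = 20 - 10 = 10. This is ≥ 0, so the triangle inequality holds for these points.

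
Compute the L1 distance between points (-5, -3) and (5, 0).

Σ|x_i - y_i| = |-5 - 5| + |-3 - 0| = 10 + 3 = 13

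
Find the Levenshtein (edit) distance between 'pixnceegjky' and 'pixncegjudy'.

Let D[i][j] be the edit distance between the first i characters of 'pixnceegjky' and the first j characters of 'pixncegjudy', with D[i][0] = i, D[0][j] = j, and D[i][j] = D[i-1][j-1] if the characters match, else 1 + min(D[i-1][j], D[i][j-1], D[i-1][j-1]). Filling the table (rows: prefixes of 'pixnceegjky', columns: prefixes of 'pixncegjudy'):
     ε  p  i  x  n  c  e  g  j  u  d  y
  ε  0  1  2  3  4  5  6  7  8  9 10 11
  p  1  0  1  2  3  4  5  6  7  8  9 10
  i  2  1  0  1  2  3  4  5  6  7  8  9
  x  3  2  1  0  1  2  3  4  5  6  7  8
  n  4  3  2  1  0  1  2  3  4  5  6  7
  c  5  4  3  2  1  0  1  2  3  4  5  6
  e  6  5  4  3  2  1  0  1  2  3  4  5
  e  7  6  5  4  3  2  1  1  2  3  4  5
  g  8  7  6  5  4  3  2  1  2  3  4  5
  j  9  8  7  6  5  4  3  2  1  2  3  4
  k 10  9  8  7  6  5  4  3  2  2  3  4
  y 11 10  9  8  7  6  5  4  3  3  3  3
The bottom-right entry gives D[11][11] = 3, so no sequence of fewer than 3 edits works. Backtracking through the table gives one optimal edit sequence (3 edits):
  pixnceegjky → pixncegjky (del e @6)
  pixncegjky → pixncegjuky (ins u @9)
  pixncegjuky → pixncegjudy (sub k→d @10)
Edit distance = 3.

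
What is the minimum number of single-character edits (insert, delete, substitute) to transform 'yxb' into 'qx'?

Let D[i][j] be the edit distance between the first i characters of 'yxb' and the first j characters of 'qx', with D[i][0] = i, D[0][j] = j, and D[i][j] = D[i-1][j-1] if the characters match, else 1 + min(D[i-1][j], D[i][j-1], D[i-1][j-1]). Filling the table (rows: prefixes of 'yxb', columns: prefixes of 'qx'):
     ε  q  x
  ε  0  1  2
  y  1  1  2
  x  2  2  1
  b  3  3  2
The bottom-right entry gives D[3][2] = 2, so no sequence of fewer than 2 edits works. Backtracking through the table gives one optimal edit sequence (2 edits):
  yxb → qxb (sub y→q @1)
  qxb → qx (del b @3)
Edit distance = 2.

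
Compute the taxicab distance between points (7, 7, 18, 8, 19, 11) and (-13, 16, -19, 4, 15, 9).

Σ|x_i - y_i| = |7 - (-13)| + |7 - 16| + |18 - (-19)| + |8 - 4| + |19 - 15| + |11 - 9| = 20 + 9 + 37 + 4 + 4 + 2 = 76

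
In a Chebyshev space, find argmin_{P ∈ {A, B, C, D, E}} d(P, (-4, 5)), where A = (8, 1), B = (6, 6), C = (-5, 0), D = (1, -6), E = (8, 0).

Distances: d(A) = 12, d(B) = 10, d(C) = 5, d(D) = 11, d(E) = 12. Nearest: C = (-5, 0) with distance 5.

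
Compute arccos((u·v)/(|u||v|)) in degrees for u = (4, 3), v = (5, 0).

With u = (4, 3), v = (5, 0):
u·v = 4·5 + 3·0 = 20 + 0 = 20.
|u| = √(4² + 3²) = √25, |v| = √(5² + 0²) = √25, so |u||v| = √(25·25) = √625 = 25.
cos θ = (u·v)/(|u||v|) = 20/25 = 0.8
θ = arccos(0.8) ≈ 36.87°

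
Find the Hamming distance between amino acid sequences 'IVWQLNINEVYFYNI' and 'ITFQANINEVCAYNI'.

Differing positions: 2, 3, 5, 11, 12. Hamming distance = 5.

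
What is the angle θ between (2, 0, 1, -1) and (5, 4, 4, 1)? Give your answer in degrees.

With u = (2, 0, 1, -1), v = (5, 4, 4, 1):
u·v = 2·5 + 0·4 + 1·4 + (-1)·1 = 10 + 0 + 4 + (-1) = 13.
|u| = √(2² + 0² + 1² + (-1)²) = √6, |v| = √(5² + 4² + 4² + 1²) = √58, so |u||v| = √(6·58) = √348.
cos θ = (u·v)/(|u||v|) = 13/√348 ≈ 0.696873
θ = arccos(0.696873) ≈ 45.82°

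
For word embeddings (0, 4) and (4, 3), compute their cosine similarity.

With u = (0, 4), v = (4, 3):
u·v = 0·4 + 4·3 = 0 + 12 = 12.
|u| = √(0² + 4²) = √16, |v| = √(4² + 3²) = √25, so |u||v| = √(16·25) = √400 = 20.
cos θ = (u·v)/(|u||v|) = 12/20 = 0.6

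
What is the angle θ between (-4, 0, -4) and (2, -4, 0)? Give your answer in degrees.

With u = (-4, 0, -4), v = (2, -4, 0):
u·v = (-4)·2 + 0·(-4) + (-4)·0 = (-8) + 0 + 0 = -8.
|u| = √((-4)² + 0² + (-4)²) = √32, |v| = √(2² + (-4)² + 0²) = √20, so |u||v| = √(32·20) = √640.
cos θ = (u·v)/(|u||v|) = -8/√640 ≈ -0.316228
θ = arccos(-0.316228) ≈ 108.43°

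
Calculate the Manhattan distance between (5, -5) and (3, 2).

Σ|x_i - y_i| = |5 - 3| + |-5 - 2| = 2 + 7 = 9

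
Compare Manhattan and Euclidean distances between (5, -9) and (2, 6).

L1 = |5 - 2| + |-9 - 6| = 3 + 15 = 18
L2 = √(3² + 15²) = √234 ≈ 15.2971
L1 ≥ L2 always (equality iff movement is along one axis); L1 > L2 here.
Ratio L1/L2 = 18/√234 ≈ 1.1767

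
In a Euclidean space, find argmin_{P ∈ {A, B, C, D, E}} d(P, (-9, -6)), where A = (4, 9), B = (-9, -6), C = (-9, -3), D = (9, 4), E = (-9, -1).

Distances: d(A) ≈ 19.8494, d(B) = 0, d(C) = 3, d(D) ≈ 20.5913, d(E) = 5. Nearest: B = (-9, -6) with distance 0.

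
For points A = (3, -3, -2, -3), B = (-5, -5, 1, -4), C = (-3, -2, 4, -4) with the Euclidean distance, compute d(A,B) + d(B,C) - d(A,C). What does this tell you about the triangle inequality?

d(A,B) = √(8² + 2² + 3² + 1²) = √78 ≈ 8.8318, d(B,C) = √(2² + 3² + 3² + 0²) = √22 ≈ 4.6904, d(A,C) = √(6² + 1² + 6² + 1²) = √74 ≈ 8.6023.
d(A,B) + d(B,C) - d(A,C) = 8.8318 + 4.6904 - 8.6023 = 13.5222 - 8.6023 = 4.9199 (to 4 decimal places). This is ≥ 0, so the triangle inequality holds for these points.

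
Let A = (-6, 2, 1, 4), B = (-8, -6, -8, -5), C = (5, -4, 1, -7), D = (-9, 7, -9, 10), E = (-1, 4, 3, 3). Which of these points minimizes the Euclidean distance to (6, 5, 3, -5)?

Distances: d(A) ≈ 15.4272, d(B) ≈ 20.9284, d(C) ≈ 9.4868, d(D) ≈ 24.454, d(E) ≈ 10.6771. Nearest: C = (5, -4, 1, -7) with distance 9.4868.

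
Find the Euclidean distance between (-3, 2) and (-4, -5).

√(Σ(x_i - y_i)²) = √((-3 - (-4))² + (2 - (-5))²)
= √(1² + 7²) = √(1 + 49) = √50 ≈ 7.0711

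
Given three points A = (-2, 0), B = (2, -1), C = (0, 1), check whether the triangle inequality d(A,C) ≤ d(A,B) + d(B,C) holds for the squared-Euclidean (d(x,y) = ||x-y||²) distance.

d(A,B) = 4² + 1² = 17, d(B,C) = 2² + 2² = 8, d(A,C) = 2² + 1² = 5.
d(A,C) = 5 ≤ 17 + 8 = 25. Triangle inequality is satisfied.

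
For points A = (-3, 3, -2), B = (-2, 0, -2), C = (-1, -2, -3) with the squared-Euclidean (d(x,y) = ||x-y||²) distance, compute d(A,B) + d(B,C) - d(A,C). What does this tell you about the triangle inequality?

d(A,B) = 1² + 3² + 0² = 10, d(B,C) = 1² + 2² + 1² = 6, d(A,C) = 2² + 5² + 1² = 30.
d(A,B) + d(B,C) - d(A,C) = 10 + 6 - 30 = 16 - 30 = -14. This is < 0, so the triangle inequality FAILS for these points (squared-Euclidean is not a metric).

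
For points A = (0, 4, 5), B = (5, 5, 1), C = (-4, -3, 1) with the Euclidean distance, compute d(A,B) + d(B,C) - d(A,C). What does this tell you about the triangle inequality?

d(A,B) = √(5² + 1² + 4²) = √42 ≈ 6.4807, d(B,C) = √(9² + 8² + 0²) = √145 ≈ 12.0416, d(A,C) = √(4² + 7² + 4²) = √81 = 9.
d(A,B) + d(B,C) - d(A,C) = 6.4807 + 12.0416 - 9 = 18.5223 - 9 = 9.5223 (to 4 decimal places). This is ≥ 0, so the triangle inequality holds for these points.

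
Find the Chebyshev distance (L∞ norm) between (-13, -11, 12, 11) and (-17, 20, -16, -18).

max(|x_i - y_i|) = max(|-13 - (-17)|, |-11 - 20|, |12 - (-16)|, |11 - (-18)|) = max(4, 31, 28, 29) = 31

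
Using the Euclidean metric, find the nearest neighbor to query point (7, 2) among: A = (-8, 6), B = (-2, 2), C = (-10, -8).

Distances: d(A) ≈ 15.5242, d(B) = 9, d(C) ≈ 19.7231. Nearest: B = (-2, 2) with distance 9.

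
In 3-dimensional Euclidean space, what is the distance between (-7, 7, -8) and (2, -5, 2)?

√(Σ(x_i - y_i)²) = √((-7 - 2)² + (7 - (-5))² + (-8 - 2)²)
= √((-9)² + 12² + (-10)²) = √(81 + 144 + 100) = √325 ≈ 18.0278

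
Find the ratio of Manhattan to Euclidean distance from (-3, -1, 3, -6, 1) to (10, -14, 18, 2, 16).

L1 = |-3 - 10| + |-1 - (-14)| + |3 - 18| + |-6 - 2| + |1 - 16| = 13 + 13 + 15 + 8 + 15 = 64
L2 = √(13² + 13² + 15² + 8² + 15²) = √852 ≈ 29.189
L1 ≥ L2 always (equality iff movement is along one axis); L1 > L2 here.
Ratio L1/L2 = 64/√852 ≈ 2.1926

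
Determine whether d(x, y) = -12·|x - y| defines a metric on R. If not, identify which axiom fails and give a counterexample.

No. With c = -12 < 0, d fails non-negativity: d(6, 11) = -12·|6 - 11| = -12·5 = -60 < 0.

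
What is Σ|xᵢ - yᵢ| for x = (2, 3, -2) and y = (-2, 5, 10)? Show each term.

Σ|x_i - y_i| = |2 - (-2)| + |3 - 5| + |-2 - 10| = 4 + 2 + 12 = 18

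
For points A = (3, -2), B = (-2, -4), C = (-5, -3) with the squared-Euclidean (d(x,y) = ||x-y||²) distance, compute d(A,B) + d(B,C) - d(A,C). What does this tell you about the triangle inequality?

d(A,B) = 5² + 2² = 29, d(B,C) = 3² + 1² = 10, d(A,C) = 8² + 1² = 65.
d(A,B) + d(B,C) - d(A,C) = 29 + 10 - 65 = 39 - 65 = -26. This is < 0, so the triangle inequality FAILS for these points (squared-Euclidean is not a metric).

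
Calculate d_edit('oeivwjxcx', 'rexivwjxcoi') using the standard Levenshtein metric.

Let D[i][j] be the edit distance between the first i characters of 'oeivwjxcx' and the first j characters of 'rexivwjxcoi', with D[i][0] = i, D[0][j] = j, and D[i][j] = D[i-1][j-1] if the characters match, else 1 + min(D[i-1][j], D[i][j-1], D[i-1][j-1]). Filling the table (rows: prefixes of 'oeivwjxcx', columns: prefixes of 'rexivwjxcoi'):
     ε  r  e  x  i  v  w  j  x  c  o  i
  ε  0  1  2  3  4  5  6  7  8  9 10 11
  o  1  1  2  3  4  5  6  7  8  9  9 10
  e  2  2  1  2  3  4  5  6  7  8  9 10
  i  3  3  2  2  2  3  4  5  6  7  8  9
  v  4  4  3  3  3  2  3  4  5  6  7  8
  w  5  5  4  4  4  3  2  3  4  5  6  7
  j  6  6  5  5  5  4  3  2  3  4  5  6
  x  7  7  6  5  6  5  4  3  2  3  4  5
  c  8  8  7  6  6  6  5  4  3  2  3  4
  x  9  9  8  7  7  7  6  5  4  3  3  4
The bottom-right entry gives D[9][11] = 4, so no sequence of fewer than 4 edits works. Backtracking through the table gives one optimal edit sequence (4 edits):
  oeivwjxcx → reivwjxcx (sub o→r @1)
  reivwjxcx → rexivwjxcx (ins x @3)
  rexivwjxcx → rexivwjxcox (ins o @10)
  rexivwjxcox → rexivwjxcoi (sub x→i @11)
Edit distance = 4.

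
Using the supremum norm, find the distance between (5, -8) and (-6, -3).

max(|x_i - y_i|) = max(|5 - (-6)|, |-8 - (-3)|) = max(11, 5) = 11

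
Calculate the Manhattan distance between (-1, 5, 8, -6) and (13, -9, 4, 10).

Σ|x_i - y_i| = |-1 - 13| + |5 - (-9)| + |8 - 4| + |-6 - 10| = 14 + 14 + 4 + 16 = 48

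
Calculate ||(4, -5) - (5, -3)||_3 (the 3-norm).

(Σ|x_i - y_i|^3)^(1/3) = (|4 - 5|^3 + |-5 - (-3)|^3)^(1/3)
= (1^3 + 2^3)^(1/3) = (1 + 8)^(1/3) = (9)^(1/3) ≈ 2.0801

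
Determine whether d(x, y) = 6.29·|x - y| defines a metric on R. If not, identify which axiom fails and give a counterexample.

Yes. Since |x - y| is a metric on R and 6.29 > 0, the positive scalar multiple 6.29·|x - y| is also a metric: scaling by a positive constant preserves non-negativity, identity (d=0 ⟺ |x-y|=0 ⟺ x=y), symmetry, and the triangle inequality.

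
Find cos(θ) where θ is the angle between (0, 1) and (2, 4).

With u = (0, 1), v = (2, 4):
u·v = 0·2 + 1·4 = 0 + 4 = 4.
|u| = √(0² + 1²) = √1, |v| = √(2² + 4²) = √20, so |u||v| = √(1·20) = √20.
cos θ = (u·v)/(|u||v|) = 4/√20 ≈ 0.8944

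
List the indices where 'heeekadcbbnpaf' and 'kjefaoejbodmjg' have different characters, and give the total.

Differing positions: 1, 2, 4, 5, 6, 7, 8, 10, 11, 12, 13, 14. Hamming distance = 12.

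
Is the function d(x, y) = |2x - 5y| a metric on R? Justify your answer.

No. d fails symmetry: d(2, 1) = |2·2 - 5·1| = |-1| = 1, but d(1, 2) = |2·1 - 5·2| = |-8| = 8. Since 1 ≠ 8, d(x,y) ≠ d(y,x) in general.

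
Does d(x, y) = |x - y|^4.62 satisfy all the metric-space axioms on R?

No. d(x,y) = |x-y|^4.62 fails the triangle inequality since p = 4.62 > 1. Counterexample: x = 3, y = 12, z = 20. d(x,z) = |3 - 20|^4.62 = 17^4.62 ≈ 483809.0822, but d(x,y) + d(y,z) = 9^4.62 + 8^4.62 ≈ 25621.2547 + 14868.7938 = 40490.0485. Since 483809.0822 > 40490.0485, the triangle inequality is violated.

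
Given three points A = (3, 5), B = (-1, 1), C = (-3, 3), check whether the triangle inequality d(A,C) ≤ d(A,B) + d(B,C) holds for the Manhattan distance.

d(A,B) = 4 + 4 = 8, d(B,C) = 2 + 2 = 4, d(A,C) = 6 + 2 = 8.
d(A,C) = 8 ≤ 8 + 4 = 12. Triangle inequality is satisfied.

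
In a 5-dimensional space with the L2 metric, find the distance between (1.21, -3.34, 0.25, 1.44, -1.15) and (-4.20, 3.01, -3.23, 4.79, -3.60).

(Σ|x_i - y_i|^2)^(1/2) = (|1.21 - (-4.2)|^2 + |-3.34 - 3.01|^2 + |0.25 - (-3.23)|^2 + |1.44 - 4.79|^2 + |-1.15 - (-3.6)|^2)^(1/2)
= (5.41^2 + 6.35^2 + 3.48^2 + 3.35^2 + 2.45^2)^(1/2) = (29.2681 + 40.3225 + 12.1104 + 11.2225 + 6.0025)^(1/2) = (98.926)^(1/2) ≈ 9.9462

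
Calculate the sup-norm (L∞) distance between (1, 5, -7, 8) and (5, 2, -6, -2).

max(|x_i - y_i|) = max(|1 - 5|, |5 - 2|, |-7 - (-6)|, |8 - (-2)|) = max(4, 3, 1, 10) = 10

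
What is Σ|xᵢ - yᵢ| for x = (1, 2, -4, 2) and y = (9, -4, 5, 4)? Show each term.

Σ|x_i - y_i| = |1 - 9| + |2 - (-4)| + |-4 - 5| + |2 - 4| = 8 + 6 + 9 + 2 = 25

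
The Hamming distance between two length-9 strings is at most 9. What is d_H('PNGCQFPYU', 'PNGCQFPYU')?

Differing positions: none. Hamming distance = 0. The maximum possible Hamming distance for length-9 strings is 9, so d_H/9 = 0/9 = 0.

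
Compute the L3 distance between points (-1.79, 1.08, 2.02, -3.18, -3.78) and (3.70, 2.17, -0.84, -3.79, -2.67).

(Σ|x_i - y_i|^3)^(1/3) = (|-1.79 - 3.7|^3 + |1.08 - 2.17|^3 + |2.02 - (-0.84)|^3 + |-3.18 - (-3.79)|^3 + |-3.78 - (-2.67)|^3)^(1/3)
= (5.49^3 + 1.09^3 + 2.86^3 + 0.61^3 + 1.11^3)^(1/3) ≈ (165.4691 + 1.295 + 23.3937 + 0.227 + 1.3676)^(1/3) = (191.7524)^(1/3) ≈ 5.7665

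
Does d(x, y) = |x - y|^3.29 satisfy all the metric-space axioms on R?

No. d(x,y) = |x-y|^3.29 fails the triangle inequality since p = 3.29 > 1. Counterexample: x = 0, y = 12, z = 24. d(x,z) = |0 - 24|^3.29 = 24^3.29 ≈ 34745.2135, but d(x,y) + d(y,z) = 12^3.29 + 12^3.29 ≈ 3552.2727 + 3552.2727 = 7104.5454. Since 34745.2135 > 7104.5454, the triangle inequality is violated.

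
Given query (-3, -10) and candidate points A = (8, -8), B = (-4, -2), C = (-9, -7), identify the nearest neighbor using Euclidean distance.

Distances: d(A) ≈ 11.1803, d(B) ≈ 8.0623, d(C) ≈ 6.7082. Nearest: C = (-9, -7) with distance 6.7082.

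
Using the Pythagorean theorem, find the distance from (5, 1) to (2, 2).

√(Σ(x_i - y_i)²) = √((5 - 2)² + (1 - 2)²)
= √(3² + (-1)²) = √(9 + 1) = √10 ≈ 3.1623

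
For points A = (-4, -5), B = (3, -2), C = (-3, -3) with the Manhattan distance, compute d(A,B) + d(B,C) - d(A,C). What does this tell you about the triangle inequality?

d(A,B) = 7 + 3 = 10, d(B,C) = 6 + 1 = 7, d(A,C) = 1 + 2 = 3.
d(A,B) + d(B,C) - d(A,C) = 10 + 7 - 3 = 17 - 3 = 14. This is ≥ 0, so the triangle inequality holds for these points.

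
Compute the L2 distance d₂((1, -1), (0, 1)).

√(Σ(x_i - y_i)²) = √((1 - 0)² + (-1 - 1)²)
= √(1² + (-2)²) = √(1 + 4) = √5 ≈ 2.2361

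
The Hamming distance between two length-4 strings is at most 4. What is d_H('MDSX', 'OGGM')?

Differing positions: 1, 2, 3, 4. Hamming distance = 4. The maximum possible Hamming distance for length-4 strings is 4, so d_H/4 = 4/4 = 1.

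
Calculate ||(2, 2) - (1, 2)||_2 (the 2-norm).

(Σ|x_i - y_i|^2)^(1/2) = (|2 - 1|^2 + |2 - 2|^2)^(1/2)
= (1^2 + 0^2)^(1/2) = (1 + 0)^(1/2) = (1)^(1/2) = 1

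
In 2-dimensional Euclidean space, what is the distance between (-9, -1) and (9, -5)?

√(Σ(x_i - y_i)²) = √((-9 - 9)² + (-1 - (-5))²)
= √((-18)² + 4²) = √(324 + 16) = √340 ≈ 18.4391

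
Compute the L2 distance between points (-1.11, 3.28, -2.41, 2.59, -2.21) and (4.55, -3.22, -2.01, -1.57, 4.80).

(Σ|x_i - y_i|^2)^(1/2) = (|-1.11 - 4.55|^2 + |3.28 - (-3.22)|^2 + |-2.41 - (-2.01)|^2 + |2.59 - (-1.57)|^2 + |-2.21 - 4.8|^2)^(1/2)
= (5.66^2 + 6.5^2 + 0.4^2 + 4.16^2 + 7.01^2)^(1/2) = (32.0356 + 42.25 + 0.16 + 17.3056 + 49.1401)^(1/2) = (140.8913)^(1/2) ≈ 11.8698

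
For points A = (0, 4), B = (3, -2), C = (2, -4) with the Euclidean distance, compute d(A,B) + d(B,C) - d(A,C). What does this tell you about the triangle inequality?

d(A,B) = √(3² + 6²) = √45 ≈ 6.7082, d(B,C) = √(1² + 2²) = √5 ≈ 2.2361, d(A,C) = √(2² + 8²) = √68 ≈ 8.2462.
d(A,B) + d(B,C) - d(A,C) = 6.7082 + 2.2361 - 8.2462 = 8.9443 - 8.2462 = 0.6981 (to 4 decimal places). This is ≥ 0, so the triangle inequality holds for these points.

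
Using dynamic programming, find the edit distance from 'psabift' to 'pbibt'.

Let D[i][j] be the edit distance between the first i characters of 'psabift' and the first j characters of 'pbibt', with D[i][0] = i, D[0][j] = j, and D[i][j] = D[i-1][j-1] if the characters match, else 1 + min(D[i-1][j], D[i][j-1], D[i-1][j-1]). Filling the table (rows: prefixes of 'psabift', columns: prefixes of 'pbibt'):
     ε  p  b  i  b  t
  ε  0  1  2  3  4  5
  p  1  0  1  2  3  4
  s  2  1  1  2  3  4
  a  3  2  2  2  3  4
  b  4  3  2  3  2  3
  i  5  4  3  2  3  3
  f  6  5  4  3  3  4
  t  7  6  5  4  4  3
The bottom-right entry gives D[7][5] = 3, so no sequence of fewer than 3 edits works. Backtracking through the table gives one optimal edit sequence (3 edits):
  psabift → pabift (del s @2)
  pabift → pbift (del a @2)
  pbift → pbibt (sub f→b @4)
Edit distance = 3.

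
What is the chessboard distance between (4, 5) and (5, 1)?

max(|x_i - y_i|) = max(|4 - 5|, |5 - 1|) = max(1, 4) = 4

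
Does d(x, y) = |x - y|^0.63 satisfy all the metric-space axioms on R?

Yes. With 0 < p = 0.63 ≤ 1, d(x,y) = |x-y|^0.63 is a metric on R. Non-negativity and symmetry are immediate; |x-y|^0.63 = 0 ⟺ |x-y| = 0 ⟺ x = y. For the triangle inequality, the function t ↦ t^0.63 is subadditive on [0,∞) when p ≤ 1, so |x-z|^0.63 ≤ (|x-y| + |y-z|)^0.63 ≤ |x-y|^0.63 + |y-z|^0.63.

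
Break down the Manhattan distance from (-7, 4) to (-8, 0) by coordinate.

Σ|x_i - y_i| = |-7 - (-8)| + |4 - 0| = 1 + 4 = 5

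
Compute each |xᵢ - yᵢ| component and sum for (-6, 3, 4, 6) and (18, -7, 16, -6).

Σ|x_i - y_i| = |-6 - 18| + |3 - (-7)| + |4 - 16| + |6 - (-6)| = 24 + 10 + 12 + 12 = 58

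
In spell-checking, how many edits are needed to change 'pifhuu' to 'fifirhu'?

Let D[i][j] be the edit distance between the first i characters of 'pifhuu' and the first j characters of 'fifirhu', with D[i][0] = i, D[0][j] = j, and D[i][j] = D[i-1][j-1] if the characters match, else 1 + min(D[i-1][j], D[i][j-1], D[i-1][j-1]). Filling the table (rows: prefixes of 'pifhuu', columns: prefixes of 'fifirhu'):
     ε  f  i  f  i  r  h  u
  ε  0  1  2  3  4  5  6  7
  p  1  1  2  3  4  5  6  7
  i  2  2  1  2  3  4  5  6
  f  3  2  2  1  2  3  4  5
  h  4  3  3  2  2  3  3  4
  u  5  4  4  3  3  3  4  3
  u  6  5  5  4  4  4  4  4
The bottom-right entry gives D[6][7] = 4, so no sequence of fewer than 4 edits works. Backtracking through the table gives one optimal edit sequence (4 edits):
  pifhuu → fifhuu (sub p→f @1)
  fifhuu → fifihuu (ins i @4)
  fifihuu → fifiruu (sub h→r @5)
  fifiruu → fifirhu (sub u→h @6)
Edit distance = 4.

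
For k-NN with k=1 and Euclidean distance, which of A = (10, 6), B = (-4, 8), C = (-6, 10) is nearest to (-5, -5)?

Distances: d(A) ≈ 18.6011, d(B) ≈ 13.0384, d(C) ≈ 15.0333. Nearest: B = (-4, 8) with distance 13.0384.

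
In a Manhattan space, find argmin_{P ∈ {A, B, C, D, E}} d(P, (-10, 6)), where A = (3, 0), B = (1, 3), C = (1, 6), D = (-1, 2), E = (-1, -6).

Distances: d(A) = 19, d(B) = 14, d(C) = 11, d(D) = 13, d(E) = 21. Nearest: C = (1, 6) with distance 11.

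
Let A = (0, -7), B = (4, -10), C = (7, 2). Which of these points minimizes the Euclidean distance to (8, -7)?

Distances: d(A) = 8, d(B) = 5, d(C) ≈ 9.0554. Nearest: B = (4, -10) with distance 5.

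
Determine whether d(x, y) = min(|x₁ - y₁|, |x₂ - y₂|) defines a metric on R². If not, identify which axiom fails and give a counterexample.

No. d fails identity of indiscernibles: take x = (-4, 0) and y = (-4, 3). Then d(x,y) = min(|-4 - (-4)|, |0 - 3|) = min(0, 3) = 0, yet x ≠ y.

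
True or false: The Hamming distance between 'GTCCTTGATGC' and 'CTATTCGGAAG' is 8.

Differing positions: 1, 3, 4, 6, 8, 9, 10, 11. Hamming distance = 8, so the claim is true.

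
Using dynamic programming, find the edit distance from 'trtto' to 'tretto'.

Let D[i][j] be the edit distance between the first i characters of 'trtto' and the first j characters of 'tretto', with D[i][0] = i, D[0][j] = j, and D[i][j] = D[i-1][j-1] if the characters match, else 1 + min(D[i-1][j], D[i][j-1], D[i-1][j-1]). Filling the table (rows: prefixes of 'trtto', columns: prefixes of 'tretto'):
     ε  t  r  e  t  t  o
  ε  0  1  2  3  4  5  6
  t  1  0  1  2  3  4  5
  r  2  1  0  1  2  3  4
  t  3  2  1  1  1  2  3
  t  4  3  2  2  1  1  2
  o  5  4  3  3  2  2  1
The bottom-right entry gives D[5][6] = 1, so no sequence of fewer than 1 edit works. Backtracking through the table gives one optimal edit sequence (1 edit):
  trtto → tretto (ins e @3)
Edit distance = 1.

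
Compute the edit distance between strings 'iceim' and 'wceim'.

Let D[i][j] be the edit distance between the first i characters of 'iceim' and the first j characters of 'wceim', with D[i][0] = i, D[0][j] = j, and D[i][j] = D[i-1][j-1] if the characters match, else 1 + min(D[i-1][j], D[i][j-1], D[i-1][j-1]). Filling the table (rows: prefixes of 'iceim', columns: prefixes of 'wceim'):
     ε  w  c  e  i  m
  ε  0  1  2  3  4  5
  i  1  1  2  3  3  4
  c  2  2  1  2  3  4
  e  3  3  2  1  2  3
  i  4  4  3  2  1  2
  m  5  5  4  3  2  1
The bottom-right entry gives D[5][5] = 1, so no sequence of fewer than 1 edit works. Backtracking through the table gives one optimal edit sequence (1 edit):
  iceim → wceim (sub i→w @1)
Edit distance = 1.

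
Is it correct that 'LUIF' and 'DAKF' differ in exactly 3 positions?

Differing positions: 1, 2, 3. Hamming distance = 3, so the claim is true.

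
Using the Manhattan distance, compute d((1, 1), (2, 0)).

Σ|x_i - y_i| = |1 - 2| + |1 - 0| = 1 + 1 = 2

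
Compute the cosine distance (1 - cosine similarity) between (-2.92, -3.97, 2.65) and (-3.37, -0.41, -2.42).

With u = (-2.92, -3.97, 2.65), v = (-3.37, -0.41, -2.42):
u·v = (-2.92)·(-3.37) + (-3.97)·(-0.41) + 2.65·(-2.42) = 9.8404 + 1.6277 + (-6.413) = 5.0551.
|u| = √((-2.92)² + (-3.97)² + 2.65²) = √(8.5264 + 15.7609 + 7.0225) = √31.3098, |v| = √((-3.37)² + (-0.41)² + (-2.42)²) = √(11.3569 + 0.1681 + 5.8564) = √17.3814.
cos θ = (u·v)/(|u||v|) = 5.0551/(√31.3098·√17.3814) ≈ 0.2167
Cosine distance = 1 - cos θ ≈ 1 - 0.2167 = 0.7833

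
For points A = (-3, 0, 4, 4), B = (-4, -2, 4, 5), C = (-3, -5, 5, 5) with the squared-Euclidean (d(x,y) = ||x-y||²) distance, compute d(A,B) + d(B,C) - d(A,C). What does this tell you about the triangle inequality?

d(A,B) = 1² + 2² + 0² + 1² = 6, d(B,C) = 1² + 3² + 1² + 0² = 11, d(A,C) = 0² + 5² + 1² + 1² = 27.
d(A,B) + d(B,C) - d(A,C) = 6 + 11 - 27 = 17 - 27 = -10. This is < 0, so the triangle inequality FAILS for these points (squared-Euclidean is not a metric).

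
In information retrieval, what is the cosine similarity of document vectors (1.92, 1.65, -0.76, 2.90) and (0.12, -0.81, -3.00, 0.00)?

With u = (1.92, 1.65, -0.76, 2.90), v = (0.12, -0.81, -3.00, 0.00):
u·v = 1.92·0.12 + 1.65·(-0.81) + (-0.76)·(-3) + 2.9·0 = 0.2304 + (-1.3365) + 2.28 + 0 = 1.1739.
|u| = √(1.92² + 1.65² + (-0.76)² + 2.9²) = √(3.6864 + 2.7225 + 0.5776 + 8.41) = √15.3965, |v| = √(0.12² + (-0.81)² + (-3)² + 0²) = √(0.0144 + 0.6561 + 9 + 0) = √9.6705.
cos θ = (u·v)/(|u||v|) = 1.1739/(√15.3965·√9.6705) ≈ 0.0962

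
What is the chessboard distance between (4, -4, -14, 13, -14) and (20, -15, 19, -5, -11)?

max(|x_i - y_i|) = max(|4 - 20|, |-4 - (-15)|, |-14 - 19|, |13 - (-5)|, |-14 - (-11)|) = max(16, 11, 33, 18, 3) = 33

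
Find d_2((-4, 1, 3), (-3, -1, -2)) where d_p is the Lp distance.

(Σ|x_i - y_i|^2)^(1/2) = (|-4 - (-3)|^2 + |1 - (-1)|^2 + |3 - (-2)|^2)^(1/2)
= (1^2 + 2^2 + 5^2)^(1/2) = (1 + 4 + 25)^(1/2) = (30)^(1/2) ≈ 5.4772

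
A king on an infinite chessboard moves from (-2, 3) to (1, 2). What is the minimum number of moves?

max(|x_i - y_i|) = max(|-2 - 1|, |3 - 2|) = max(3, 1) = 3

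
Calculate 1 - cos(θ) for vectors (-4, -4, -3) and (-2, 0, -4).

With u = (-4, -4, -3), v = (-2, 0, -4):
u·v = (-4)·(-2) + (-4)·0 + (-3)·(-4) = 8 + 0 + 12 = 20.
|u| = √((-4)² + (-4)² + (-3)²) = √41, |v| = √((-2)² + 0² + (-4)²) = √20, so |u||v| = √(41·20) = √820.
cos θ = (u·v)/(|u||v|) = 20/√820 ≈ 0.6984
Cosine distance = 1 - cos θ ≈ 1 - 0.6984 = 0.3016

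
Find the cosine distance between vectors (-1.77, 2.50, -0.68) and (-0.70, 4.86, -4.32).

With u = (-1.77, 2.50, -0.68), v = (-0.70, 4.86, -4.32):
u·v = (-1.77)·(-0.7) + 2.5·4.86 + (-0.68)·(-4.32) = 1.239 + 12.15 + 2.9376 = 16.3266.
|u| = √((-1.77)² + 2.5² + (-0.68)²) = √(3.1329 + 6.25 + 0.4624) = √9.8453, |v| = √((-0.7)² + 4.86² + (-4.32)²) = √(0.49 + 23.6196 + 18.6624) = √42.772.
cos θ = (u·v)/(|u||v|) = 16.3266/(√9.8453·√42.772) ≈ 0.7956
Cosine distance = 1 - cos θ ≈ 1 - 0.7956 = 0.2044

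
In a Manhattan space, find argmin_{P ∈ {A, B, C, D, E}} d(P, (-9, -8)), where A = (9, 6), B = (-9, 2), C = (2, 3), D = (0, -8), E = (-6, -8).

Distances: d(A) = 32, d(B) = 10, d(C) = 22, d(D) = 9, d(E) = 3. Nearest: E = (-6, -8) with distance 3.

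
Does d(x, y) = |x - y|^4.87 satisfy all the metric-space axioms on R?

No. d(x,y) = |x-y|^4.87 fails the triangle inequality since p = 4.87 > 1. Counterexample: x = -2, y = 4, z = 5. d(x,z) = |-2 - 5|^4.87 = 7^4.87 ≈ 13050.5091, but d(x,y) + d(y,z) = 6^4.87 + 1^4.87 ≈ 6160.2252 + 1 = 6161.2252. Since 13050.5091 > 6161.2252, the triangle inequality is violated.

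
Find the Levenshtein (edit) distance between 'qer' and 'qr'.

Let D[i][j] be the edit distance between the first i characters of 'qer' and the first j characters of 'qr', with D[i][0] = i, D[0][j] = j, and D[i][j] = D[i-1][j-1] if the characters match, else 1 + min(D[i-1][j], D[i][j-1], D[i-1][j-1]). Filling the table (rows: prefixes of 'qer', columns: prefixes of 'qr'):
     ε  q  r
  ε  0  1  2
  q  1  0  1
  e  2  1  1
  r  3  2  1
The bottom-right entry gives D[3][2] = 1, so no sequence of fewer than 1 edit works. Backtracking through the table gives one optimal edit sequence (1 edit):
  qer → qr (del e @2)
Edit distance = 1.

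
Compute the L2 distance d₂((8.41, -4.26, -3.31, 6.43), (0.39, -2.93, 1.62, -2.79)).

√(Σ(x_i - y_i)²) = √((8.41 - 0.39)² + (-4.26 - (-2.93))² + (-3.31 - 1.62)² + (6.43 - (-2.79))²)
= √(8.02² + (-1.33)² + (-4.93)² + 9.22²) = √(64.3204 + 1.7689 + 24.3049 + 85.0084) = √175.4026 ≈ 13.244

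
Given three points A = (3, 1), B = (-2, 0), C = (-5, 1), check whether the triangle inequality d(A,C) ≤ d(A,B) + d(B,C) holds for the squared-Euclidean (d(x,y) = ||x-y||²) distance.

d(A,B) = 5² + 1² = 26, d(B,C) = 3² + 1² = 10, d(A,C) = 8² + 0² = 64.
d(A,C) = 64 > 26 + 10 = 36. Triangle inequality is VIOLATED. (Squared-Euclidean is not a metric — this is a counterexample.)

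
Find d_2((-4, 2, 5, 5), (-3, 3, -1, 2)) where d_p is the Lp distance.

(Σ|x_i - y_i|^2)^(1/2) = (|-4 - (-3)|^2 + |2 - 3|^2 + |5 - (-1)|^2 + |5 - 2|^2)^(1/2)
= (1^2 + 1^2 + 6^2 + 3^2)^(1/2) = (1 + 1 + 36 + 9)^(1/2) = (47)^(1/2) ≈ 6.8557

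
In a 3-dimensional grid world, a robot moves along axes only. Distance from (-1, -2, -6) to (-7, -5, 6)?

Σ|x_i - y_i| = |-1 - (-7)| + |-2 - (-5)| + |-6 - 6| = 6 + 3 + 12 = 21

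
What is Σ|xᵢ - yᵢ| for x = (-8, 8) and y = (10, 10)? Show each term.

Σ|x_i - y_i| = |-8 - 10| + |8 - 10| = 18 + 2 = 20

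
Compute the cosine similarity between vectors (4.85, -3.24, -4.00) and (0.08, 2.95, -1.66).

With u = (4.85, -3.24, -4.00), v = (0.08, 2.95, -1.66):
u·v = 4.85·0.08 + (-3.24)·2.95 + (-4)·(-1.66) = 0.388 + (-9.558) + 6.64 = -2.53.
|u| = √(4.85² + (-3.24)² + (-4)²) = √(23.5225 + 10.4976 + 16) = √50.0201, |v| = √(0.08² + 2.95² + (-1.66)²) = √(0.0064 + 8.7025 + 2.7556) = √11.4645.
cos θ = (u·v)/(|u||v|) = -2.53/(√50.0201·√11.4645) ≈ -0.1057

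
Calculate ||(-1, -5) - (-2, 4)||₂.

√(Σ(x_i - y_i)²) = √((-1 - (-2))² + (-5 - 4)²)
= √(1² + (-9)²) = √(1 + 81) = √82 ≈ 9.0554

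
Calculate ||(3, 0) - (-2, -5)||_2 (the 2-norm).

(Σ|x_i - y_i|^2)^(1/2) = (|3 - (-2)|^2 + |0 - (-5)|^2)^(1/2)
= (5^2 + 5^2)^(1/2) = (25 + 25)^(1/2) = (50)^(1/2) ≈ 7.0711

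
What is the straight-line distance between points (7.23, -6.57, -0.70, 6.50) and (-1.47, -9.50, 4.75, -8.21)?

√(Σ(x_i - y_i)²) = √((7.23 - (-1.47))² + (-6.57 - (-9.5))² + (-0.7 - 4.75)² + (6.5 - (-8.21))²)
= √(8.7² + 2.93² + (-5.45)² + 14.71²) = √(75.69 + 8.5849 + 29.7025 + 216.3841) = √330.3615 ≈ 18.1758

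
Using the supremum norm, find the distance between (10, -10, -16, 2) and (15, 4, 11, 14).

max(|x_i - y_i|) = max(|10 - 15|, |-10 - 4|, |-16 - 11|, |2 - 14|) = max(5, 14, 27, 12) = 27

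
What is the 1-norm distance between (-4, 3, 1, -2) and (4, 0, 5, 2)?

Σ|x_i - y_i| = |-4 - 4| + |3 - 0| + |1 - 5| + |-2 - 2| = 8 + 3 + 4 + 4 = 19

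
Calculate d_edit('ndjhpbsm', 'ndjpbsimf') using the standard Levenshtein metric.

Let D[i][j] be the edit distance between the first i characters of 'ndjhpbsm' and the first j characters of 'ndjpbsimf', with D[i][0] = i, D[0][j] = j, and D[i][j] = D[i-1][j-1] if the characters match, else 1 + min(D[i-1][j], D[i][j-1], D[i-1][j-1]). Filling the table (rows: prefixes of 'ndjhpbsm', columns: prefixes of 'ndjpbsimf'):
     ε  n  d  j  p  b  s  i  m  f
  ε  0  1  2  3  4  5  6  7  8  9
  n  1  0  1  2  3  4  5  6  7  8
  d  2  1  0  1  2  3  4  5  6  7
  j  3  2  1  0  1  2  3  4  5  6
  h  4  3  2  1  1  2  3  4  5  6
  p  5  4  3  2  1  2  3  4  5  6
  b  6  5  4  3  2  1  2  3  4  5
  s  7  6  5  4  3  2  1  2  3  4
  m  8  7  6  5  4  3  2  2  2  3
The bottom-right entry gives D[8][9] = 3, so no sequence of fewer than 3 edits works. Backtracking through the table gives one optimal edit sequence (3 edits):
  ndjhpbsm → ndjpbsm (del h @4)
  ndjpbsm → ndjpbsim (ins i @7)
  ndjpbsim → ndjpbsimf (ins f @9)
Edit distance = 3.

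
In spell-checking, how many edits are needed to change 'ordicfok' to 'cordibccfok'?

Let D[i][j] be the edit distance between the first i characters of 'ordicfok' and the first j characters of 'cordibccfok', with D[i][0] = i, D[0][j] = j, and D[i][j] = D[i-1][j-1] if the characters match, else 1 + min(D[i-1][j], D[i][j-1], D[i-1][j-1]). Filling the table (rows: prefixes of 'ordicfok', columns: prefixes of 'cordibccfok'):
     ε  c  o  r  d  i  b  c  c  f  o  k
  ε  0  1  2  3  4  5  6  7  8  9 10 11
  o  1  1  1  2  3  4  5  6  7  8  9 10
  r  2  2  2  1  2  3  4  5  6  7  8  9
  d  3  3  3  2  1  2  3  4  5  6  7  8
  i  4  4  4  3  2  1  2  3  4  5  6  7
  c  5  4  5  4  3  2  2  2  3  4  5  6
  f  6  5  5  5  4  3  3  3  3  3  4  5
  o  7  6  5  6  5  4  4  4  4  4  3  4
  k  8  7  6  6  6  5  5  5  5  5  4  3
The bottom-right entry gives D[8][11] = 3, so no sequence of fewer than 3 edits works. Backtracking through the table gives one optimal edit sequence (3 edits):
  ordicfok → cordicfok (ins c @1)
  cordicfok → cordibcfok (ins b @6)
  cordibcfok → cordibccfok (ins c @7)
Edit distance = 3.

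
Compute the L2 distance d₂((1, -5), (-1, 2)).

√(Σ(x_i - y_i)²) = √((1 - (-1))² + (-5 - 2)²)
= √(2² + (-7)²) = √(4 + 49) = √53 ≈ 7.2801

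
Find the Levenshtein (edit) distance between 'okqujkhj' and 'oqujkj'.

Let D[i][j] be the edit distance between the first i characters of 'okqujkhj' and the first j characters of 'oqujkj', with D[i][0] = i, D[0][j] = j, and D[i][j] = D[i-1][j-1] if the characters match, else 1 + min(D[i-1][j], D[i][j-1], D[i-1][j-1]). Filling the table (rows: prefixes of 'okqujkhj', columns: prefixes of 'oqujkj'):
     ε  o  q  u  j  k  j
  ε  0  1  2  3  4  5  6
  o  1  0  1  2  3  4  5
  k  2  1  1  2  3  3  4
  q  3  2  1  2  3  4  4
  u  4  3  2  1  2  3  4
  j  5  4  3  2  1  2  3
  k  6  5  4  3  2  1  2
  h  7  6  5  4  3  2  2
  j  8  7  6  5  4  3  2
The bottom-right entry gives D[8][6] = 2, so no sequence of fewer than 2 edits works. Backtracking through the table gives one optimal edit sequence (2 edits):
  okqujkhj → oqujkhj (del k @2)
  oqujkhj → oqujkj (del h @6)
Edit distance = 2.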